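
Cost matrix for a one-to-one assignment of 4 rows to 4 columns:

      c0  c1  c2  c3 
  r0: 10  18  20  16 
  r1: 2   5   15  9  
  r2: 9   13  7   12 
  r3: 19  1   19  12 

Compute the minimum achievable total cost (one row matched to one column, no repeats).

optimal assignment: row0→col3 (cost 16), row1→col0 (cost 2), row2→col2 (cost 7), row3→col1 (cost 1)
total = 16 + 2 + 7 + 1 = 26

Minimum assignment cost: 26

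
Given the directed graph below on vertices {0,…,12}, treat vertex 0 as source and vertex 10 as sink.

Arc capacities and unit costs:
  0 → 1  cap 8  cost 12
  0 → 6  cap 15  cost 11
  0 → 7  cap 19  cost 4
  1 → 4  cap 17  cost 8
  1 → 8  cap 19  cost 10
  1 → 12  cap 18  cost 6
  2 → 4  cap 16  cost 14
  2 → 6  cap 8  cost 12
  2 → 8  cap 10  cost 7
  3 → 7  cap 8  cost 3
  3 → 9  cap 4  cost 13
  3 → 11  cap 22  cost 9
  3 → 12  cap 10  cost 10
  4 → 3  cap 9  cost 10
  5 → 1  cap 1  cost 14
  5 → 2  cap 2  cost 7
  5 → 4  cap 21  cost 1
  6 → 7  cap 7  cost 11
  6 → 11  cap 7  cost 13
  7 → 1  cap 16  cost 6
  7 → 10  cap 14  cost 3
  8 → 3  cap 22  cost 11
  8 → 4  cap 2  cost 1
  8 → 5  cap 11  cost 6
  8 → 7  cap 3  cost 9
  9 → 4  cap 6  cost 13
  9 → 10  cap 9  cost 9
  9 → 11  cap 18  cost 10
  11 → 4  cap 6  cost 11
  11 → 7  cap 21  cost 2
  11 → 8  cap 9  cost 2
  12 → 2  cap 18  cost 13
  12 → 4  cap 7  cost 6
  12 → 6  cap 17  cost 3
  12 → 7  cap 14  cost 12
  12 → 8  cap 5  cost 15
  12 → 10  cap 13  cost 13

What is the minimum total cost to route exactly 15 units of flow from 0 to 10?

Minimum cost for 15 units: 127

shortest-cost path #1: 0→7→10 push 14 @ unit cost 7 (adds 98)
shortest-cost path #2: 0→7→1→12→10 push 1 @ unit cost 29 (adds 29)
total cost = 127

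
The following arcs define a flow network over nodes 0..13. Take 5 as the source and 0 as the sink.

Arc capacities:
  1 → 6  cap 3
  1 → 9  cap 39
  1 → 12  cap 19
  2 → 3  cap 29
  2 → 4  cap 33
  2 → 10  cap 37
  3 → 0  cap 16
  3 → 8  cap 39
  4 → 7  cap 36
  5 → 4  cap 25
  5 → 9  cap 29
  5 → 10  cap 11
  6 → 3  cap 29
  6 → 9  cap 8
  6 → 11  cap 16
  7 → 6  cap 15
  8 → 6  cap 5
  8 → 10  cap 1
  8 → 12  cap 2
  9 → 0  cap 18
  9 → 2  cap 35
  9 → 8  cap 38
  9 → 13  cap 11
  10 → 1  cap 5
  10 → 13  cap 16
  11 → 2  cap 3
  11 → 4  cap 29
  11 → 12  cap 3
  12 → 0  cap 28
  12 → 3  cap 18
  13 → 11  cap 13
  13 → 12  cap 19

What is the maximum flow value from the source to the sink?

augment #1: 5→9→0 bottleneck 18, total now 18
augment #2: 5→9→2→3→0 bottleneck 11, total now 29
augment #3: 5→10→1→12→0 bottleneck 5, total now 34
augment #4: 5→10→13→12→0 bottleneck 6, total now 40
augment #5: 5→4→7→6→3→0 bottleneck 5, total now 45
augment #6: 5→4→7→6→11→12→0 bottleneck 3, total now 48
augment #7: 5→4→7→6→3→8→12→0 bottleneck 2, total now 50
augment #8: 5→4→7→6→9→13→12→0 bottleneck 5, total now 55

Maximum flow value: 55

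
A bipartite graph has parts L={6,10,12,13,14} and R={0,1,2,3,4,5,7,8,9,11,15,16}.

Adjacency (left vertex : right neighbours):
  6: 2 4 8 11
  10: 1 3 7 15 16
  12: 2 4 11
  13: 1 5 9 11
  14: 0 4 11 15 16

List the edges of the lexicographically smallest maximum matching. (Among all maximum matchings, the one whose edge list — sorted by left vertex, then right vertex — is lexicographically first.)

|M| = 5 (so the lex-smallest maximum matching has 5 edges)
process left vertices in ascending order; for each, take the smallest-labelled available neighbour that still permits 5 edges overall, or leave it unmatched if none does
lex-smallest matching: {6-2, 10-1, 12-4, 13-5, 14-0}

Lex-smallest maximum matching: {(6,2), (10,1), (12,4), (13,5), (14,0)}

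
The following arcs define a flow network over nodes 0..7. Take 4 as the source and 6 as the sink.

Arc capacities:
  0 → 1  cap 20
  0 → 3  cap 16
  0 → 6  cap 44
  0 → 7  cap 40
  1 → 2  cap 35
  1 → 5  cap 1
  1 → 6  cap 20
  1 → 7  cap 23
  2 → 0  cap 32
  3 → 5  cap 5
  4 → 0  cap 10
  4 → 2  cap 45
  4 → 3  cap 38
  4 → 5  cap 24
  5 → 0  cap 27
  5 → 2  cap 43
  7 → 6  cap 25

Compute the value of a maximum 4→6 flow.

augment #1: 4→0→6 bottleneck 10, total now 10
augment #2: 4→2→0→6 bottleneck 32, total now 42
augment #3: 4→5→0→6 bottleneck 2, total now 44
augment #4: 4→5→0→1→6 bottleneck 20, total now 64
augment #5: 4→5→0→7→6 bottleneck 2, total now 66
augment #6: 4→3→5→0→7→6 bottleneck 3, total now 69

Maximum flow value: 69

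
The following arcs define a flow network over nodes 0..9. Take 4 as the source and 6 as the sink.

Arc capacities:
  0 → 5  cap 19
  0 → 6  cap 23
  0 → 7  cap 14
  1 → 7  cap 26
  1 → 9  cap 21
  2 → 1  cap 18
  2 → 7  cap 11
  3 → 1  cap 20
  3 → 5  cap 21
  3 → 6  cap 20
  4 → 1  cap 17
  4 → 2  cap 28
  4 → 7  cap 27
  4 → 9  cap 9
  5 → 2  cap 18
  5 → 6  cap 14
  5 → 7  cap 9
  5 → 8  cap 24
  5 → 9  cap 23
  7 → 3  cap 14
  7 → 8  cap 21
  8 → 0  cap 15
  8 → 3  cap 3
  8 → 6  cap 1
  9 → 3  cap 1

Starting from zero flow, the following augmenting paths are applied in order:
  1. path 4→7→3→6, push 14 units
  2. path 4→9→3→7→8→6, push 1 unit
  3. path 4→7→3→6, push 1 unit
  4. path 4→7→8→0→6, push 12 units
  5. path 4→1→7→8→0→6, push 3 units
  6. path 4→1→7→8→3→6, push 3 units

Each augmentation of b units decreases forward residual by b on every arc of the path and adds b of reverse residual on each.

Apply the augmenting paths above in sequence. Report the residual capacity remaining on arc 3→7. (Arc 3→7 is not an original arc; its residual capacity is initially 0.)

after path 1 (4→7→3→6, push 14): res(3,7)=14
after path 2 (4→9→3→7→8→6, push 1): res(3,7)=13
after path 3 (4→7→3→6, push 1): res(3,7)=14
after path 4 (4→7→8→0→6, push 12): res(3,7)=14
after path 5 (4→1→7→8→0→6, push 3): res(3,7)=14
after path 6 (4→1→7→8→3→6, push 3): res(3,7)=14

Residual capacity of (3,7): 14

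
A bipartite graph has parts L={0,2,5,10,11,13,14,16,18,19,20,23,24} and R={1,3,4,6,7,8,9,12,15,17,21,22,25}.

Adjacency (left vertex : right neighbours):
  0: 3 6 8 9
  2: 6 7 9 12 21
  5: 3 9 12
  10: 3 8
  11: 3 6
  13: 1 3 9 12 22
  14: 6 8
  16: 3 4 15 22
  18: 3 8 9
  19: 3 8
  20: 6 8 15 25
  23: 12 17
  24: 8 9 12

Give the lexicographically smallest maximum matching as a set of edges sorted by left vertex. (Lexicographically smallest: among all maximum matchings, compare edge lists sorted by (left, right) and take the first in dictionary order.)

|M| = 10 (so the lex-smallest maximum matching has 10 edges)
process left vertices in ascending order; for each, take the smallest-labelled available neighbour that still permits 10 edges overall, or leave it unmatched if none does
lex-smallest matching: {0-3, 2-7, 5-9, 10-8, 11-6, 13-1, 16-4, 20-15, 23-17, 24-12}

Lex-smallest maximum matching: {(0,3), (2,7), (5,9), (10,8), (11,6), (13,1), (16,4), (20,15), (23,17), (24,12)}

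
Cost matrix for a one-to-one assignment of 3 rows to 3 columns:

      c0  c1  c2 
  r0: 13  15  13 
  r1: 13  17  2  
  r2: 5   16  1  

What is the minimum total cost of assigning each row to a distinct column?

optimal assignment: row0→col1 (cost 15), row1→col2 (cost 2), row2→col0 (cost 5)
total = 15 + 2 + 5 = 22

Minimum assignment cost: 22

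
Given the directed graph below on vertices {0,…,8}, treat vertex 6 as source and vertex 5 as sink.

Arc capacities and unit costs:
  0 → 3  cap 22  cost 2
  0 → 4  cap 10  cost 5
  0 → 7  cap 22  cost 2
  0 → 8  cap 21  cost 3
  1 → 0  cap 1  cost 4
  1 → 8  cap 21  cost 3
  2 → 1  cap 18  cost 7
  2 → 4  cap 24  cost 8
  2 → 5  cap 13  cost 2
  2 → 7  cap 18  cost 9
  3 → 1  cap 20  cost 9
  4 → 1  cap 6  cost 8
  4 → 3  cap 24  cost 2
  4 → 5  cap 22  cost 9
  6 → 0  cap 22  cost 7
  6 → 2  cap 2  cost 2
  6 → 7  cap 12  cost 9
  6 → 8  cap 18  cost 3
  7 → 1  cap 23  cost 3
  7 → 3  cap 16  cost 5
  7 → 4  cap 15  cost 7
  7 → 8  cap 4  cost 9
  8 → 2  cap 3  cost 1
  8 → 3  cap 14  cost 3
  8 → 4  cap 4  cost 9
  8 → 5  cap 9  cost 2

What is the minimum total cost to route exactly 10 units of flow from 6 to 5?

shortest-cost path #1: 6→2→5 push 2 @ unit cost 4 (adds 8)
shortest-cost path #2: 6→8→5 push 8 @ unit cost 5 (adds 40)
total cost = 48

Minimum cost for 10 units: 48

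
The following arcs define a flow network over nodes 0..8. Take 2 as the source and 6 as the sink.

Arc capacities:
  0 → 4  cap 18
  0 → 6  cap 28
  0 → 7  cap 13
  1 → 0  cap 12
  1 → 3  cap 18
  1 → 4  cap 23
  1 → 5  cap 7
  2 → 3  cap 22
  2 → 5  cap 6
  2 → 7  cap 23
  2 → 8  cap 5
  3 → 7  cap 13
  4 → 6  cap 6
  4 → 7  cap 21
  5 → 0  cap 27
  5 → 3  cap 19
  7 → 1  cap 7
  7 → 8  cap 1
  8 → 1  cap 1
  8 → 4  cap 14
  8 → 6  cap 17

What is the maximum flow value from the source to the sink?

augment #1: 2→8→6 bottleneck 5, total now 5
augment #2: 2→5→0→6 bottleneck 6, total now 11
augment #3: 2→7→8→6 bottleneck 1, total now 12
augment #4: 2→7→1→0→6 bottleneck 7, total now 19

Maximum flow value: 19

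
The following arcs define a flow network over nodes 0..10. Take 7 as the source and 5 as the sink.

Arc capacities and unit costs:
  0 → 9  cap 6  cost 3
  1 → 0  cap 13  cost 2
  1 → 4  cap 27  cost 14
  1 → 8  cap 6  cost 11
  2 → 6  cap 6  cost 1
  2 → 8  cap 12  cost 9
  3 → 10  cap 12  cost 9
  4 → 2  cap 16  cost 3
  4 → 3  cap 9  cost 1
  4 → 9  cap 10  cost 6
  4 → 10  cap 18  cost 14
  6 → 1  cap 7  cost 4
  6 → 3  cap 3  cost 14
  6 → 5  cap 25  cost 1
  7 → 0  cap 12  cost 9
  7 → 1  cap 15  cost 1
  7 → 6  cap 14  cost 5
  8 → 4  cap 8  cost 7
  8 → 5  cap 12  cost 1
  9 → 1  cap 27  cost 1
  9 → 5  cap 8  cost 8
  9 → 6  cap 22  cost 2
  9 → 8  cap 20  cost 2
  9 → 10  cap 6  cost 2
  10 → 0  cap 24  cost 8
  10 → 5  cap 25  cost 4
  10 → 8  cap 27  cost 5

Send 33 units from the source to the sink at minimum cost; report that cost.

Minimum cost for 33 units: 384

shortest-cost path #1: 7→6→5 push 14 @ unit cost 6 (adds 84)
shortest-cost path #2: 7→1→0→9→6→5 push 6 @ unit cost 9 (adds 54)
shortest-cost path #3: 7→1→8→5 push 6 @ unit cost 13 (adds 78)
shortest-cost path #4: 7→1→4→2→6→5 push 3 @ unit cost 20 (adds 60)
shortest-cost path #5: 7→0→1→4→2→6→5 push 2 @ unit cost 26 (adds 52)
shortest-cost path #6: 7→0→1→4→2→6→9→8→5 push 1 @ unit cost 26 (adds 26)
shortest-cost path #7: 7→0→1→4→9→8→5 push 1 @ unit cost 30 (adds 30)
total cost = 384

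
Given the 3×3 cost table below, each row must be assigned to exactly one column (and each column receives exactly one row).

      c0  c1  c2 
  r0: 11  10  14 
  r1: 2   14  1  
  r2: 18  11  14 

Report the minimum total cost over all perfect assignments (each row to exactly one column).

optimal assignment: row0→col0 (cost 11), row1→col2 (cost 1), row2→col1 (cost 11)
total = 11 + 1 + 11 = 23

Minimum assignment cost: 23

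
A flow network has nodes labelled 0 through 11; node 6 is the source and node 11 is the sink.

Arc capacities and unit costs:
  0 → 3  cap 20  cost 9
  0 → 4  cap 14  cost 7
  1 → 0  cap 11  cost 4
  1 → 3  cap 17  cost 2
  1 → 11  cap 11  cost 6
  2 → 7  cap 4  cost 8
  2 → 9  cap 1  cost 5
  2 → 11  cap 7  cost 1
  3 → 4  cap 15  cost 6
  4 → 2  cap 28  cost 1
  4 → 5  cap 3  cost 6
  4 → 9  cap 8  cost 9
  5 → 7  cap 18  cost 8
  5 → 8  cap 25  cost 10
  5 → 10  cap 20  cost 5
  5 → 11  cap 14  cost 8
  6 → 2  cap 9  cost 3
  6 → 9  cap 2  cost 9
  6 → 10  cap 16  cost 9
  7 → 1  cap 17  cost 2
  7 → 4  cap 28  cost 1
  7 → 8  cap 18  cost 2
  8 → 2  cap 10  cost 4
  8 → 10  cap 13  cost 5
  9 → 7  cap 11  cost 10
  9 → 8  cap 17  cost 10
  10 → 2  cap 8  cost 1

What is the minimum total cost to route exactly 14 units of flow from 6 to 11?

shortest-cost path #1: 6→2→11 push 7 @ unit cost 4 (adds 28)
shortest-cost path #2: 6→2→7→1→11 push 2 @ unit cost 19 (adds 38)
shortest-cost path #3: 6→10→2→7→1→11 push 2 @ unit cost 26 (adds 52)
shortest-cost path #4: 6→9→7→1→11 push 2 @ unit cost 27 (adds 54)
shortest-cost path #5: 6→10→2→9→7→1→11 push 1 @ unit cost 33 (adds 33)
total cost = 205

Minimum cost for 14 units: 205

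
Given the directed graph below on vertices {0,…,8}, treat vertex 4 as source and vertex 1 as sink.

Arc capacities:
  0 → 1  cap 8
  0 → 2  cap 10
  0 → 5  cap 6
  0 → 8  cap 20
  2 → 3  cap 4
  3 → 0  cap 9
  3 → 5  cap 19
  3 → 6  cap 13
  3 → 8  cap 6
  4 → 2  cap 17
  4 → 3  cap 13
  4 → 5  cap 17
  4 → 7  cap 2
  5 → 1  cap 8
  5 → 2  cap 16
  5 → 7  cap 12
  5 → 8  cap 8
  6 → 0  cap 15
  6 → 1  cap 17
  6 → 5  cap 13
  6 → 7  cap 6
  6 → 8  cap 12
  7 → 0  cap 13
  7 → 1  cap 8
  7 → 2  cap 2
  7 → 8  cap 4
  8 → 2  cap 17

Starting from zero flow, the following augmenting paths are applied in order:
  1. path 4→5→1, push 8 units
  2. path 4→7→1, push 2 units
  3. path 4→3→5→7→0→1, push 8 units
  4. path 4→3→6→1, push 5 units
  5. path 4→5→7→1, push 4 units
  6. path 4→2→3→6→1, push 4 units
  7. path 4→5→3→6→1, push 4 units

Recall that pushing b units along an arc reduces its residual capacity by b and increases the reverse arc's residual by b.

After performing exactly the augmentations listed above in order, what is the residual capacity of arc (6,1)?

Residual capacity of (6,1): 4

after path 1 (4→5→1, push 8): res(6,1)=17
after path 2 (4→7→1, push 2): res(6,1)=17
after path 3 (4→3→5→7→0→1, push 8): res(6,1)=17
after path 4 (4→3→6→1, push 5): res(6,1)=12
after path 5 (4→5→7→1, push 4): res(6,1)=12
after path 6 (4→2→3→6→1, push 4): res(6,1)=8
after path 7 (4→5→3→6→1, push 4): res(6,1)=4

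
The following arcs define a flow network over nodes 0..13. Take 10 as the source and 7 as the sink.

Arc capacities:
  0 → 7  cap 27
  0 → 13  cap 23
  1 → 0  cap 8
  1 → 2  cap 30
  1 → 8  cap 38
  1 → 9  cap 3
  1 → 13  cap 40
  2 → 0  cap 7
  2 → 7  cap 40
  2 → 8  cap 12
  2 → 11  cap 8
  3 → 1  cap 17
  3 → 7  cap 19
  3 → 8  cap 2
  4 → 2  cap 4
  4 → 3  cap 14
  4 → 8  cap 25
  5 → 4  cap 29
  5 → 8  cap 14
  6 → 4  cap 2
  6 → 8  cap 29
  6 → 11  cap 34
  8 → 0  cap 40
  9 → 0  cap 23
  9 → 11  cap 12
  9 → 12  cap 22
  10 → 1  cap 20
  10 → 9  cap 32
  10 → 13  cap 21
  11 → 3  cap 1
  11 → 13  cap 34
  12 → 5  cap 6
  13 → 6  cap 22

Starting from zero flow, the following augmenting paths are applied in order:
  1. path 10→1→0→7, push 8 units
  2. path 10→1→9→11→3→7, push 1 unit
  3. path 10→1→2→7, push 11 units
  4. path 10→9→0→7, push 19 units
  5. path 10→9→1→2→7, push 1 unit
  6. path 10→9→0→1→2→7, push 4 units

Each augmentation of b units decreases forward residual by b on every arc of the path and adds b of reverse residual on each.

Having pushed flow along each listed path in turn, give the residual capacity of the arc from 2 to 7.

Residual capacity of (2,7): 24

after path 1 (10→1→0→7, push 8): res(2,7)=40
after path 2 (10→1→9→11→3→7, push 1): res(2,7)=40
after path 3 (10→1→2→7, push 11): res(2,7)=29
after path 4 (10→9→0→7, push 19): res(2,7)=29
after path 5 (10→9→1→2→7, push 1): res(2,7)=28
after path 6 (10→9→0→1→2→7, push 4): res(2,7)=24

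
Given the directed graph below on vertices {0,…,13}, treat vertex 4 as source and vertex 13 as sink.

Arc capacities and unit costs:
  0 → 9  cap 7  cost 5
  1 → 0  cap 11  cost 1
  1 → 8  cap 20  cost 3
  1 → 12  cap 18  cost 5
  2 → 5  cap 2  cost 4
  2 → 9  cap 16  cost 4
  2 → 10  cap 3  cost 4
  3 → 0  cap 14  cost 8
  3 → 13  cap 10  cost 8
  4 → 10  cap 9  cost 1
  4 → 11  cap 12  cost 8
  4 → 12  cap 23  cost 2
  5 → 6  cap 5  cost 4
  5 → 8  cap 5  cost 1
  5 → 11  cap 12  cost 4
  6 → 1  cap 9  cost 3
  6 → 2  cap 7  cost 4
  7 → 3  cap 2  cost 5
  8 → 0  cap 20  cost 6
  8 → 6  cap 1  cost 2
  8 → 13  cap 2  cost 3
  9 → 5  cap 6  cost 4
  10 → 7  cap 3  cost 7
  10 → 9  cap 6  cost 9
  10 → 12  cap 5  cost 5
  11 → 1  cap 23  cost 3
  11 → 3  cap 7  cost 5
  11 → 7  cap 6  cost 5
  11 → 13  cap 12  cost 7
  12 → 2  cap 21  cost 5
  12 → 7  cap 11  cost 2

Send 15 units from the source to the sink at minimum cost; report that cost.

shortest-cost path #1: 4→11→13 push 12 @ unit cost 15 (adds 180)
shortest-cost path #2: 4→12→2→5→8→13 push 2 @ unit cost 15 (adds 30)
shortest-cost path #3: 4→12→7→3→13 push 1 @ unit cost 17 (adds 17)
total cost = 227

Minimum cost for 15 units: 227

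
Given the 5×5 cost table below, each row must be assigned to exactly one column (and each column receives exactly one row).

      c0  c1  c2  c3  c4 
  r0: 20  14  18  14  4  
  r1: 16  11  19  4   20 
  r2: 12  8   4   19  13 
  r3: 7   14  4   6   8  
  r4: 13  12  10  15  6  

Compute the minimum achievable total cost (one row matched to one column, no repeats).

optimal assignment: row0→col4 (cost 4), row1→col3 (cost 4), row2→col2 (cost 4), row3→col0 (cost 7), row4→col1 (cost 12)
total = 4 + 4 + 4 + 7 + 12 = 31

Minimum assignment cost: 31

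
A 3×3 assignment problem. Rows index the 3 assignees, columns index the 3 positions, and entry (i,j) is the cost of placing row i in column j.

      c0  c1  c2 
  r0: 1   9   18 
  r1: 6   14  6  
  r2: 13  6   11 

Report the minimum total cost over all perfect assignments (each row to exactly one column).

optimal assignment: row0→col0 (cost 1), row1→col2 (cost 6), row2→col1 (cost 6)
total = 1 + 6 + 6 = 13

Minimum assignment cost: 13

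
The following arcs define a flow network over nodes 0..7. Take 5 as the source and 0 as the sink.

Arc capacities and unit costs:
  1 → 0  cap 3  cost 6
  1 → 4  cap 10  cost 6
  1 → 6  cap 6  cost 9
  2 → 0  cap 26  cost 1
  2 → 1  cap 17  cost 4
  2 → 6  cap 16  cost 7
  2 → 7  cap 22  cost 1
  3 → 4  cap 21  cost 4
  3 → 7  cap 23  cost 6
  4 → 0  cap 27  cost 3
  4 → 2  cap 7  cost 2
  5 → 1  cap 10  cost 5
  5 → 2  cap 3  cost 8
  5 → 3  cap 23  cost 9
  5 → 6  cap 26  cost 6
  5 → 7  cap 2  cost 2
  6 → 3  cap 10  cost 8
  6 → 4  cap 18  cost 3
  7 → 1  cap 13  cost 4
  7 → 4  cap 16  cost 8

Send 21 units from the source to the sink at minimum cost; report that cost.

shortest-cost path #1: 5→2→0 push 3 @ unit cost 9 (adds 27)
shortest-cost path #2: 5→1→0 push 3 @ unit cost 11 (adds 33)
shortest-cost path #3: 5→6→4→0 push 15 @ unit cost 12 (adds 180)
total cost = 240

Minimum cost for 21 units: 240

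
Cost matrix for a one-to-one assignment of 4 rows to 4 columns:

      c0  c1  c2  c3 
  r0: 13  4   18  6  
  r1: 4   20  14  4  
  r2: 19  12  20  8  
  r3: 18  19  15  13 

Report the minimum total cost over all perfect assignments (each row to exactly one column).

optimal assignment: row0→col1 (cost 4), row1→col0 (cost 4), row2→col3 (cost 8), row3→col2 (cost 15)
total = 4 + 4 + 8 + 15 = 31

Minimum assignment cost: 31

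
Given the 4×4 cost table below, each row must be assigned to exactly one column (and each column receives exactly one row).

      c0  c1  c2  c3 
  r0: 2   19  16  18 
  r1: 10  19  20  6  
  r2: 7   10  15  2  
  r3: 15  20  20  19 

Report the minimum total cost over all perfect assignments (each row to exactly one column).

Minimum assignment cost: 38

optimal assignment: row0→col0 (cost 2), row1→col3 (cost 6), row2→col1 (cost 10), row3→col2 (cost 20)
total = 2 + 6 + 10 + 20 = 38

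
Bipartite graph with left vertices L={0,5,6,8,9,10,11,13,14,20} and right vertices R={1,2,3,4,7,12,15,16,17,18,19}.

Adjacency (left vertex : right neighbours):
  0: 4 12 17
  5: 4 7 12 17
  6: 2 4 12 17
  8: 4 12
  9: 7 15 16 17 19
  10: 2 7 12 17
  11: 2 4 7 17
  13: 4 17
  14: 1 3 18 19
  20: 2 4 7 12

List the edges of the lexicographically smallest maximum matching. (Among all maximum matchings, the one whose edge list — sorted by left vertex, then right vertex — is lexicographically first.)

Lex-smallest maximum matching: {(0,4), (5,7), (6,2), (8,12), (9,15), (10,17), (14,1)}

|M| = 7 (so the lex-smallest maximum matching has 7 edges)
process left vertices in ascending order; for each, take the smallest-labelled available neighbour that still permits 7 edges overall, or leave it unmatched if none does
lex-smallest matching: {0-4, 5-7, 6-2, 8-12, 9-15, 10-17, 14-1}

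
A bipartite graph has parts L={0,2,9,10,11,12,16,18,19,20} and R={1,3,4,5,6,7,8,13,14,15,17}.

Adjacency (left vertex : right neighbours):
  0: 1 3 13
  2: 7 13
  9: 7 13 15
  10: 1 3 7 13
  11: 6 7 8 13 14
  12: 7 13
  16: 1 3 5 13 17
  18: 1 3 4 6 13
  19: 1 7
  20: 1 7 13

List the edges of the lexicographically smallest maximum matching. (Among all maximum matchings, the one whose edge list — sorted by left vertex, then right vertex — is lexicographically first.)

Lex-smallest maximum matching: {(0,1), (2,7), (9,15), (10,3), (11,6), (12,13), (16,5), (18,4)}

|M| = 8 (so the lex-smallest maximum matching has 8 edges)
process left vertices in ascending order; for each, take the smallest-labelled available neighbour that still permits 8 edges overall, or leave it unmatched if none does
lex-smallest matching: {0-1, 2-7, 9-15, 10-3, 11-6, 12-13, 16-5, 18-4}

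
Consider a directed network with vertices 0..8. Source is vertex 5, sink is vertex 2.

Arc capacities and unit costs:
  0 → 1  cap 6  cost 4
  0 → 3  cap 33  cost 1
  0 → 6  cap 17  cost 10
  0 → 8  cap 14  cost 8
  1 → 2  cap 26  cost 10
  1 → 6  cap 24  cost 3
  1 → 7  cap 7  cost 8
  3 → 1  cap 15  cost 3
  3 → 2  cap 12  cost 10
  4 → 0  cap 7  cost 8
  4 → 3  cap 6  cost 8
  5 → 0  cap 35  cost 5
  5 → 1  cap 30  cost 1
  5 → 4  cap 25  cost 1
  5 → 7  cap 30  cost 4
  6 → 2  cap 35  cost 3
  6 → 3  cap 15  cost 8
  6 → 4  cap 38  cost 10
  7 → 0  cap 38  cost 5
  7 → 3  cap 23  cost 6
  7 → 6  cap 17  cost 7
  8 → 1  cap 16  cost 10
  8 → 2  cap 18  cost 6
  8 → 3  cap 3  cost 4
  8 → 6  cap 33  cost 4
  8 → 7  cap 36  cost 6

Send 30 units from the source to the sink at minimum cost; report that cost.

shortest-cost path #1: 5→1→6→2 push 24 @ unit cost 7 (adds 168)
shortest-cost path #2: 5→1→2 push 6 @ unit cost 11 (adds 66)
total cost = 234

Minimum cost for 30 units: 234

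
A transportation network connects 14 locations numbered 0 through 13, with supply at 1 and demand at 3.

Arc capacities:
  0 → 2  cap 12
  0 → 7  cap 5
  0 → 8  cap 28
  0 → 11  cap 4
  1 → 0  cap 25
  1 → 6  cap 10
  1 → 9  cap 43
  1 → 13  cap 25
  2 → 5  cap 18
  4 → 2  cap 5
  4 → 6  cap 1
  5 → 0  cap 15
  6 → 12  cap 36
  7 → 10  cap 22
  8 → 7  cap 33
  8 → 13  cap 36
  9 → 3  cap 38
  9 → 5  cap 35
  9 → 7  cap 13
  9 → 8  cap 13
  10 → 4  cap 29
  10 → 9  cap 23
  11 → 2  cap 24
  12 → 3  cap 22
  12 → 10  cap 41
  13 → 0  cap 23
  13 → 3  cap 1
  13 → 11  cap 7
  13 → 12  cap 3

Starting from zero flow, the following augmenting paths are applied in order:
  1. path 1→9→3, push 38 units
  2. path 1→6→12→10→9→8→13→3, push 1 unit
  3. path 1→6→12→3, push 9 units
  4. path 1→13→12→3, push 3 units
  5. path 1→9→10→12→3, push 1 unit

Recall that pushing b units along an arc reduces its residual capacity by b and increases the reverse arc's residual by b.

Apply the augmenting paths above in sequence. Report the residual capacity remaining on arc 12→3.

Residual capacity of (12,3): 9

after path 1 (1→9→3, push 38): res(12,3)=22
after path 2 (1→6→12→10→9→8→13→3, push 1): res(12,3)=22
after path 3 (1→6→12→3, push 9): res(12,3)=13
after path 4 (1→13→12→3, push 3): res(12,3)=10
after path 5 (1→9→10→12→3, push 1): res(12,3)=9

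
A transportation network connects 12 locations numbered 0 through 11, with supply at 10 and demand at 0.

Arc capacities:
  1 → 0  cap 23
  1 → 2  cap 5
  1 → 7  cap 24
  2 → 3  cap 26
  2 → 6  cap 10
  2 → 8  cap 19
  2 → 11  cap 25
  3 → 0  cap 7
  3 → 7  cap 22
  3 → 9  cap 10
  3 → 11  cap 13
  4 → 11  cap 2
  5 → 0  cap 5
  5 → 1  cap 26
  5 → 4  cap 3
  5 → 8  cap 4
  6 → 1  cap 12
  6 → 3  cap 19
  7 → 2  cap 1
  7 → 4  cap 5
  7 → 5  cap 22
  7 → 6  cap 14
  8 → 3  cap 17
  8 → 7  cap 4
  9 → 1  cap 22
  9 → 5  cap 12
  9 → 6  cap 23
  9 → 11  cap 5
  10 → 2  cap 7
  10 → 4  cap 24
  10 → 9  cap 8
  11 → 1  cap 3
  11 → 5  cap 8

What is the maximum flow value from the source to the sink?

Maximum flow value: 17

augment #1: 10→2→3→0 bottleneck 7, total now 7
augment #2: 10→9→1→0 bottleneck 8, total now 15
augment #3: 10→4→11→1→0 bottleneck 2, total now 17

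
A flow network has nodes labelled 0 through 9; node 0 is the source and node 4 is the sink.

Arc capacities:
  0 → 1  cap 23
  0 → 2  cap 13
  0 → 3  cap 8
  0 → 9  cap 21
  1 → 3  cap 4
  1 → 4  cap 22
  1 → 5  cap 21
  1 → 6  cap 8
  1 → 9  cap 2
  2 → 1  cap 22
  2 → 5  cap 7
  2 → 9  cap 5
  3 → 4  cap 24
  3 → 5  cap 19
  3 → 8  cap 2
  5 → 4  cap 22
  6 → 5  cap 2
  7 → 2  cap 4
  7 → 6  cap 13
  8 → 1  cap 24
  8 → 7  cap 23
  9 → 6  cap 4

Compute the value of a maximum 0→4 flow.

Maximum flow value: 46

augment #1: 0→1→4 bottleneck 22, total now 22
augment #2: 0→3→4 bottleneck 8, total now 30
augment #3: 0→1→3→4 bottleneck 1, total now 31
augment #4: 0→2→5→4 bottleneck 7, total now 38
augment #5: 0→2→1→3→4 bottleneck 3, total now 41
augment #6: 0→2→1→5→4 bottleneck 3, total now 44
augment #7: 0→9→6→5→4 bottleneck 2, total now 46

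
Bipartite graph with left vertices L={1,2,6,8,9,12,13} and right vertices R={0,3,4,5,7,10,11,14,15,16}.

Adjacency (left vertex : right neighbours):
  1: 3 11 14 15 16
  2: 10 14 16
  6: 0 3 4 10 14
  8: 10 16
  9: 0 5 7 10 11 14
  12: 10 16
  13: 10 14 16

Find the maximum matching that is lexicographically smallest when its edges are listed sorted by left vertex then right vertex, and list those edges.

Lex-smallest maximum matching: {(1,3), (2,10), (6,0), (8,16), (9,5), (13,14)}

|M| = 6 (so the lex-smallest maximum matching has 6 edges)
process left vertices in ascending order; for each, take the smallest-labelled available neighbour that still permits 6 edges overall, or leave it unmatched if none does
lex-smallest matching: {1-3, 2-10, 6-0, 8-16, 9-5, 13-14}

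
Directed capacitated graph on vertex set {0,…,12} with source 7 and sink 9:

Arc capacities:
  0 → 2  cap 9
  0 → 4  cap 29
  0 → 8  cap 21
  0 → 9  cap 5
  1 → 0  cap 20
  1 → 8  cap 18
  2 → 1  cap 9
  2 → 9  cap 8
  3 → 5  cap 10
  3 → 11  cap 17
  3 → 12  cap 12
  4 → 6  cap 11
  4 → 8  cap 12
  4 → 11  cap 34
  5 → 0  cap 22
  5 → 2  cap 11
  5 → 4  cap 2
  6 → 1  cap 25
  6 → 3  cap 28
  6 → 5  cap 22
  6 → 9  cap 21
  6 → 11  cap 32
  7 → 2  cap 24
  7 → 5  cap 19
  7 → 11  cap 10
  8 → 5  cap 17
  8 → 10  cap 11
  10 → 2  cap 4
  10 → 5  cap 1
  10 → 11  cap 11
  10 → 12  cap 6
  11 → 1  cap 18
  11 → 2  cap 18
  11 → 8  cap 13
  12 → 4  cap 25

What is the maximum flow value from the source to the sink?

augment #1: 7→2→9 bottleneck 8, total now 8
augment #2: 7→5→0→9 bottleneck 5, total now 13
augment #3: 7→5→4→6→9 bottleneck 2, total now 15
augment #4: 7→5→0→4→6→9 bottleneck 9, total now 24

Maximum flow value: 24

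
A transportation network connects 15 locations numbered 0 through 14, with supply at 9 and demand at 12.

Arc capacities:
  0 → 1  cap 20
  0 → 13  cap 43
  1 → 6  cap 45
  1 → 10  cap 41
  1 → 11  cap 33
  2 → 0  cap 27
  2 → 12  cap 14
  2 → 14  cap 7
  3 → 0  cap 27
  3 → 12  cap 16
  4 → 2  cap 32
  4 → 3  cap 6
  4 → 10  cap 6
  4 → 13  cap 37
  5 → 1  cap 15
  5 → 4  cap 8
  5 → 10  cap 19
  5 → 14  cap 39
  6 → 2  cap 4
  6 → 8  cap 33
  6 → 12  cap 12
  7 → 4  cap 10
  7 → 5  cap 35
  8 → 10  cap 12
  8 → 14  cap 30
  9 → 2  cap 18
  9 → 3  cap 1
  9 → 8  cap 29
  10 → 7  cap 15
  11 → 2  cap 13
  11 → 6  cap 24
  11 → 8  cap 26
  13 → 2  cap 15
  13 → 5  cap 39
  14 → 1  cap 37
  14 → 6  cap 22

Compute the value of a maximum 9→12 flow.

Maximum flow value: 33

augment #1: 9→2→12 bottleneck 14, total now 14
augment #2: 9→3→12 bottleneck 1, total now 15
augment #3: 9→2→14→6→12 bottleneck 4, total now 19
augment #4: 9→8→14→6→12 bottleneck 8, total now 27
augment #5: 9→8→10→7→4→3→12 bottleneck 6, total now 33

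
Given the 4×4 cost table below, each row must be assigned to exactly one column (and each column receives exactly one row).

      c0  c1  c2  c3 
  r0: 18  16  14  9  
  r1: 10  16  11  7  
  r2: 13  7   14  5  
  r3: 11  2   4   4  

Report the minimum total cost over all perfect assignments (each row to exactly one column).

optimal assignment: row0→col3 (cost 9), row1→col0 (cost 10), row2→col1 (cost 7), row3→col2 (cost 4)
total = 9 + 10 + 7 + 4 = 30

Minimum assignment cost: 30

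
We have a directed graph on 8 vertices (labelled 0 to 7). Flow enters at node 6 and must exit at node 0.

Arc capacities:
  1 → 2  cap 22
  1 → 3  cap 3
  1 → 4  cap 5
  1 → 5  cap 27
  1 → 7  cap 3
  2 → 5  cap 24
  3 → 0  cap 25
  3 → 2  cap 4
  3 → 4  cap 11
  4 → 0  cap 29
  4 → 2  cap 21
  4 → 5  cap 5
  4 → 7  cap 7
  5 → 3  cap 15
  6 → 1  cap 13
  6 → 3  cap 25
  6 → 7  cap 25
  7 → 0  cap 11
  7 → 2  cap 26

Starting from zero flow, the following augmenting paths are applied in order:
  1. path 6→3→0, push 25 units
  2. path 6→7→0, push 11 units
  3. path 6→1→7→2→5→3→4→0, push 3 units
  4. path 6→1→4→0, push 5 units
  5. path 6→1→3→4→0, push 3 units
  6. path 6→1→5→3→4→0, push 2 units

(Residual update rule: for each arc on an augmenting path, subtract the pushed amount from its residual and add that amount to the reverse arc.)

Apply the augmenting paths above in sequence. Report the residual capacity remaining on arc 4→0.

after path 1 (6→3→0, push 25): res(4,0)=29
after path 2 (6→7→0, push 11): res(4,0)=29
after path 3 (6→1→7→2→5→3→4→0, push 3): res(4,0)=26
after path 4 (6→1→4→0, push 5): res(4,0)=21
after path 5 (6→1→3→4→0, push 3): res(4,0)=18
after path 6 (6→1→5→3→4→0, push 2): res(4,0)=16

Residual capacity of (4,0): 16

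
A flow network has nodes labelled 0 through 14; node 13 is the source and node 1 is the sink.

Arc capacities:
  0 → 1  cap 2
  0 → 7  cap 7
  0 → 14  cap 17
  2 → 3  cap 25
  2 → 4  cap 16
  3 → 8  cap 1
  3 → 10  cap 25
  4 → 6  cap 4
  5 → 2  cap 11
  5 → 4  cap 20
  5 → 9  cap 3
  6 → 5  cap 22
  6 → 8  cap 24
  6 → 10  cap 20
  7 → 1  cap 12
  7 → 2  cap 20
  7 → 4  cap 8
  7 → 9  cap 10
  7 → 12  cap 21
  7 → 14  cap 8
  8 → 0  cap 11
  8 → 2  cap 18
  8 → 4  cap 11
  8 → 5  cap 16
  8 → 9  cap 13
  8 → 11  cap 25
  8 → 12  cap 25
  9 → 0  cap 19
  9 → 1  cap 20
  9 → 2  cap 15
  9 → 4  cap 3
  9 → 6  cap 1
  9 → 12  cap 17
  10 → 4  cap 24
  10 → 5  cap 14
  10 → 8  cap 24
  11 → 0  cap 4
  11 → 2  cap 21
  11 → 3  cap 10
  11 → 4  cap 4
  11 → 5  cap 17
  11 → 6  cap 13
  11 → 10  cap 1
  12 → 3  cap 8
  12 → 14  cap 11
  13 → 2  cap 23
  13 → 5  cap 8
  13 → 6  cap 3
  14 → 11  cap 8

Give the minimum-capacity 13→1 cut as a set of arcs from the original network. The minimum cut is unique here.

augment #1: 13→5→9→1 push 3
augment #2: 13→6→8→0→1 push 2
augment #3: 13→6→8→9→1 push 1
augment #4: 13→2→3→8→9→1 push 1
augment #5: 13→2→3→10→8→9→1 push 11
augment #6: 13→2→3→10→8→0→7→1 push 7
max flow = 25; residual-reachable set from 13 gives S-side
cut edges (S→T): {(0,1), (0,7), (5,9), (8,9)} total cap 25

Min-cut arcs: {(0,1), (0,7), (5,9), (8,9)} (total capacity 25)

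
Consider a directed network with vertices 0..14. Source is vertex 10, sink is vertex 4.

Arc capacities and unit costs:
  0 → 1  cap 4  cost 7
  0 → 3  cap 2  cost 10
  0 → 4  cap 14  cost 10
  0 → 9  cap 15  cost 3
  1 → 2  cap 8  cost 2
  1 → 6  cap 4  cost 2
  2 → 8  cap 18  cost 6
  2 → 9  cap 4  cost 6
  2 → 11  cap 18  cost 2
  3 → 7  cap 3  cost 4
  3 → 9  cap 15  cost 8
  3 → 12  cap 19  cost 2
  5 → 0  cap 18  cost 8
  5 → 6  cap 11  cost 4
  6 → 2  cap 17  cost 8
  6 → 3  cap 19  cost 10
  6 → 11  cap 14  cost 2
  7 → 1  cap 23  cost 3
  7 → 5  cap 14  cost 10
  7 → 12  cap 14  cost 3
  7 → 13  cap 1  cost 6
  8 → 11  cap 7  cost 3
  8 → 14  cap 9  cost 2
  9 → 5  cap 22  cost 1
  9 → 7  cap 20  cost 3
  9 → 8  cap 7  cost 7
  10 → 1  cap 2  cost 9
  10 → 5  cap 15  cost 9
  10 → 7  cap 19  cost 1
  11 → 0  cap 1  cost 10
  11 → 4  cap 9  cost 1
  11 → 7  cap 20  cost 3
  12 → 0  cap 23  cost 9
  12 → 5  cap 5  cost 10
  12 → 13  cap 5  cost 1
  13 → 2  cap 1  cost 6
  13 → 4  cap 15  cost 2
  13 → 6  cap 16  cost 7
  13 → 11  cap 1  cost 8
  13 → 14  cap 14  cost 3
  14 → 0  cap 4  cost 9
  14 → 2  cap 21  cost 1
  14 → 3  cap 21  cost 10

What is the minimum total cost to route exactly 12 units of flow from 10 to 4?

Minimum cost for 12 units: 98

shortest-cost path #1: 10→7→12→13→4 push 5 @ unit cost 7 (adds 35)
shortest-cost path #2: 10→7→13→4 push 1 @ unit cost 9 (adds 9)
shortest-cost path #3: 10→7→1→2→11→4 push 6 @ unit cost 9 (adds 54)
total cost = 98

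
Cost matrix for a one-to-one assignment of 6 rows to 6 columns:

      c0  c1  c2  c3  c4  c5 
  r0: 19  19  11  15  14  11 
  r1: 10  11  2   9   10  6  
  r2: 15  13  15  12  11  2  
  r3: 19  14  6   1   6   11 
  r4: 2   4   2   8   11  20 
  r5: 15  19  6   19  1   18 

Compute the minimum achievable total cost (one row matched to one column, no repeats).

Minimum assignment cost: 27

optimal assignment: row0→col1 (cost 19), row1→col2 (cost 2), row2→col5 (cost 2), row3→col3 (cost 1), row4→col0 (cost 2), row5→col4 (cost 1)
total = 19 + 2 + 2 + 1 + 2 + 1 = 27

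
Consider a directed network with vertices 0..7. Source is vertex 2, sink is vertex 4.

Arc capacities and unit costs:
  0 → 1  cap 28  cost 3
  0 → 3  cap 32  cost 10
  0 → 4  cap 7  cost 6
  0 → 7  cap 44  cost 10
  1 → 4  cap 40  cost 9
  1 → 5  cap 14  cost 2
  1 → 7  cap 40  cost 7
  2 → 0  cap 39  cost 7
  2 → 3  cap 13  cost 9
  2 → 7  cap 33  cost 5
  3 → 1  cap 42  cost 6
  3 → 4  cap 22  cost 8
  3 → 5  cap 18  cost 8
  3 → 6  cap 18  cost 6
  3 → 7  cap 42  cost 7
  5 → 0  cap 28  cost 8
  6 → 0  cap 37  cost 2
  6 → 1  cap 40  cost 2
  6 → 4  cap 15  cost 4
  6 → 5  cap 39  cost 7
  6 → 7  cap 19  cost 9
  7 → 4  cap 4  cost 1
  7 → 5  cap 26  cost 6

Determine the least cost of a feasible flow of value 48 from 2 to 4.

Minimum cost for 48 units: 792

shortest-cost path #1: 2→7→4 push 4 @ unit cost 6 (adds 24)
shortest-cost path #2: 2→0→4 push 7 @ unit cost 13 (adds 91)
shortest-cost path #3: 2→3→4 push 13 @ unit cost 17 (adds 221)
shortest-cost path #4: 2→0→1→4 push 24 @ unit cost 19 (adds 456)
total cost = 792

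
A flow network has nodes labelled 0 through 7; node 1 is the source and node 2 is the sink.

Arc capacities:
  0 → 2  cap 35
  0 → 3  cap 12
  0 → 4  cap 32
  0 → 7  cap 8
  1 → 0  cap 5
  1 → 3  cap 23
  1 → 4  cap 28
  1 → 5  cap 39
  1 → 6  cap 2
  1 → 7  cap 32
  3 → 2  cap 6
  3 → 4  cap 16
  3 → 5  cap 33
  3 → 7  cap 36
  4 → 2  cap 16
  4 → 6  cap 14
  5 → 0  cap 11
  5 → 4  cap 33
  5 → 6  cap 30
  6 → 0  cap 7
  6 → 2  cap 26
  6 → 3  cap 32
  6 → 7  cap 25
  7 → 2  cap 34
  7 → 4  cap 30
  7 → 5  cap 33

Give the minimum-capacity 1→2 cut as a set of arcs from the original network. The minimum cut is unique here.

augment #1: 1→0→2 push 5
augment #2: 1→3→2 push 6
augment #3: 1→4→2 push 16
augment #4: 1→6→2 push 2
augment #5: 1→7→2 push 32
augment #6: 1→3→7→2 push 2
augment #7: 1→4→6→2 push 12
augment #8: 1→5→0→2 push 11
augment #9: 1→5→6→2 push 12
augment #10: 1→5→6→0→2 push 7
max flow = 105; residual-reachable set from 1 gives S-side
cut edges (S→T): {(1,0), (3,2), (4,2), (5,0), (6,0), (6,2), (7,2)} total cap 105

Min-cut arcs: {(1,0), (3,2), (4,2), (5,0), (6,0), (6,2), (7,2)} (total capacity 105)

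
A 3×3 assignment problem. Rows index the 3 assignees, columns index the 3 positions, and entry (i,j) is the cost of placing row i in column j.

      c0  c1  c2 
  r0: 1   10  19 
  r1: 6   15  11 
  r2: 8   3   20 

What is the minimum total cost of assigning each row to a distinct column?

optimal assignment: row0→col0 (cost 1), row1→col2 (cost 11), row2→col1 (cost 3)
total = 1 + 11 + 3 = 15

Minimum assignment cost: 15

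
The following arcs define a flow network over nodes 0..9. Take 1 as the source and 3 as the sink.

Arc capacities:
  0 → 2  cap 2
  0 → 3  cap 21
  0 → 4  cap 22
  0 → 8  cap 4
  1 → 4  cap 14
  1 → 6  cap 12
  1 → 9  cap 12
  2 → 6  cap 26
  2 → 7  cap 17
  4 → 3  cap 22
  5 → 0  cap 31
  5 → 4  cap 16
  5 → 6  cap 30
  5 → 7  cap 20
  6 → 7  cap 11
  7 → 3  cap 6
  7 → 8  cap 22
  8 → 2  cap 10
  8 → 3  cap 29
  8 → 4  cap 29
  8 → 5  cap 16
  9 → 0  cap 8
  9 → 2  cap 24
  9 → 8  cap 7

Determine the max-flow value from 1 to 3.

augment #1: 1→4→3 bottleneck 14, total now 14
augment #2: 1→6→7→3 bottleneck 6, total now 20
augment #3: 1→9→0→3 bottleneck 8, total now 28
augment #4: 1→9→8→3 bottleneck 4, total now 32
augment #5: 1→6→7→8→3 bottleneck 5, total now 37

Maximum flow value: 37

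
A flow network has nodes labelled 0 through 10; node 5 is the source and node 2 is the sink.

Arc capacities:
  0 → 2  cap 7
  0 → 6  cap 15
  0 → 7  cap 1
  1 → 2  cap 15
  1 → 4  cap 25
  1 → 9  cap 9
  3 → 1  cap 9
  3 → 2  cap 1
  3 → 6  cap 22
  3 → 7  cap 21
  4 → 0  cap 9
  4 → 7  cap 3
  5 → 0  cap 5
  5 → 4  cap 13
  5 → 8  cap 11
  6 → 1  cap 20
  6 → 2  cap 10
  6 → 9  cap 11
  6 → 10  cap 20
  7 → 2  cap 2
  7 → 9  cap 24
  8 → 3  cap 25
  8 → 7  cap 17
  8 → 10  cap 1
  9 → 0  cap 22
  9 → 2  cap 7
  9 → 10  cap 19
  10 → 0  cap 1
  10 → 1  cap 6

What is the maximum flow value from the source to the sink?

augment #1: 5→0→2 bottleneck 5, total now 5
augment #2: 5→4→0→2 bottleneck 2, total now 7
augment #3: 5→4→7→2 bottleneck 2, total now 9
augment #4: 5→8→3→2 bottleneck 1, total now 10
augment #5: 5→4→0→6→2 bottleneck 7, total now 17
augment #6: 5→4→7→9→2 bottleneck 1, total now 18
augment #7: 5→8→3→1→2 bottleneck 9, total now 27
augment #8: 5→8→3→6→2 bottleneck 1, total now 28

Maximum flow value: 28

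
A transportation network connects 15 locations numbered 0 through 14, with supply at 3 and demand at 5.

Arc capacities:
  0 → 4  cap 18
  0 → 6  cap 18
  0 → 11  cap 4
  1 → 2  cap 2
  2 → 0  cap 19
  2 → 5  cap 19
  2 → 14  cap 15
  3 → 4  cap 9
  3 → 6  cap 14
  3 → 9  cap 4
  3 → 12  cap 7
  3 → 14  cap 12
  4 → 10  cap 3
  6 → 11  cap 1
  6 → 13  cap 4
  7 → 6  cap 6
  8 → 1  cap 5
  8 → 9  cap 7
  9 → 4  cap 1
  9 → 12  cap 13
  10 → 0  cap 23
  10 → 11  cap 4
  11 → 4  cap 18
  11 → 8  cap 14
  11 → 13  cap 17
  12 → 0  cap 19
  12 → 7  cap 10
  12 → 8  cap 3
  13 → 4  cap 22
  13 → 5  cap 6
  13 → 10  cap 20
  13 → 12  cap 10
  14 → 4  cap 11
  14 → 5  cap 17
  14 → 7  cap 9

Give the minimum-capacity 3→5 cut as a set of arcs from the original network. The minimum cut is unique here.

augment #1: 3→14→5 push 12
augment #2: 3→6→13→5 push 4
augment #3: 3→6→11→13→5 push 1
augment #4: 3→4→10→11→13→5 push 1
augment #5: 3→12→8→1→2→5 push 2
max flow = 20; residual-reachable set from 3 gives S-side
cut edges (S→T): {(1,2), (3,14), (13,5)} total cap 20

Min-cut arcs: {(1,2), (3,14), (13,5)} (total capacity 20)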